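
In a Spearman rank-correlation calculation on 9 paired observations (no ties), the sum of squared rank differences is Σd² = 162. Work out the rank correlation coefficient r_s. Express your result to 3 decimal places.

-0.350

ρ = 1 − 6Σd² / [n(n²−1)] = 1 − 6×162 / (9×80)
  = 1 − 972/720 = 1 − 1.3500 ≈ -0.350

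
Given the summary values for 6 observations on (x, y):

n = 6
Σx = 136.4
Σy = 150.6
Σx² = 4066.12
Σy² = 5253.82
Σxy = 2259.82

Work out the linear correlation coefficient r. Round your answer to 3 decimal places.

-0.976

r = (nΣxy − ΣxΣy) / √[(nΣx² − (Σx)²)(nΣy² − (Σy)²)]
Numerator: 6×2259.82 − 136.4×150.6 = -6982.92
Denominator: √[(24396.72 − 18604.96)(31522.92 − 22680.36)] = √[5791.76 × 8842.56] = 7156.3947
r = -6982.92 / 7156.3947 ≈ -0.976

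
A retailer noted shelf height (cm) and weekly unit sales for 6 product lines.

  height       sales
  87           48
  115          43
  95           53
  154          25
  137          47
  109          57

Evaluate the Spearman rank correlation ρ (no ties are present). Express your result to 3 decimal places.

Rank height: 1, 4, 2, 6, 5, 3
Rank sales: 4, 2, 5, 1, 3, 6
d = rank(height) − rank(sales): -3, 2, -3, 5, 2, -3; Σd² = 60
ρ = 1 − 6Σd² / [n(n²−1)] = 1 − 6×60 / (6×35) = 1 − 360/210 ≈ -0.714

-0.714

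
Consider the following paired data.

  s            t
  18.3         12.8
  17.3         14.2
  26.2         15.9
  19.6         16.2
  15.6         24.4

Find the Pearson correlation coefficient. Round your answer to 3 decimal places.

-0.343

n = 5, Σs = 97, Σt = 83.5, Σs² = 1948.14, Σt² = 1476.09, Σst = 1594.64
nΣst − ΣsΣt = 7973.2 − 8099.5 = -126.3
nΣs² − (Σs)² = 9740.7 − 9409 = 331.7; nΣt² − (Σt)² = 7380.45 − 6972.25 = 408.2
r = -126.3 / √(331.7 × 408.2) = -126.3 / 367.9673 ≈ -0.343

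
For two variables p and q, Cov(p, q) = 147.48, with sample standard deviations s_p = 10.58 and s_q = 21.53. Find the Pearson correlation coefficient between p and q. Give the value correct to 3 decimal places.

0.647

r = Cov(p,q) / (s_p · s_q) = 147.48 / (10.58 × 21.53)
  = 147.48 / 227.7874 ≈ 0.647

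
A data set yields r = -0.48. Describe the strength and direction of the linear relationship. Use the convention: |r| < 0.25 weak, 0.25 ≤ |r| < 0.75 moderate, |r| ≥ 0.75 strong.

moderate negative

r = -0.48 < 0 so the relationship is negative.
|r| = 0.48, which falls in the moderate range.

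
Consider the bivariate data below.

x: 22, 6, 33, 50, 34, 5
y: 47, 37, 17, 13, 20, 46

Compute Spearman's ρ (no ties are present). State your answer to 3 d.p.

-0.771

Rank x: 3, 2, 4, 6, 5, 1
Rank y: 6, 4, 2, 1, 3, 5
d = rank(x) − rank(y): -3, -2, 2, 5, 2, -4; Σd² = 62
ρ = 1 − 6Σd² / [n(n²−1)] = 1 − 6×62 / (6×35) = 1 − 372/210 ≈ -0.771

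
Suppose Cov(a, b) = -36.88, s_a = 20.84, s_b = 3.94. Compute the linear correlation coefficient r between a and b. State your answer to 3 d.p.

r = Cov(a,b) / (s_a · s_b) = -36.88 / (20.84 × 3.94)
  = -36.88 / 82.1096 ≈ -0.449

-0.449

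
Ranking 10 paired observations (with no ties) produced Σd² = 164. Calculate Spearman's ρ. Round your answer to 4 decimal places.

0.0061

ρ = 1 − 6Σd² / [n(n²−1)] = 1 − 6×164 / (10×99)
  = 1 − 984/990 = 1 − 0.99394 ≈ 0.0061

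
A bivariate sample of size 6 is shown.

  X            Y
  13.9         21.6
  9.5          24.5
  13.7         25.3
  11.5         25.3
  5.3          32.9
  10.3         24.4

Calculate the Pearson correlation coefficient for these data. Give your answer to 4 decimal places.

-0.8533

n = 6, ΣX = 64.2, ΣY = 154, ΣX² = 737.58, ΣY² = 4024.76, ΣXY = 1596.24
nΣXY − ΣXΣY = 9577.44 − 9886.8 = -309.36
nΣX² − (ΣX)² = 4425.48 − 4121.64 = 303.84; nΣY² − (ΣY)² = 24148.56 − 23716 = 432.56
r = -309.36 / √(303.84 × 432.56) = -309.36 / 362.5314 ≈ -0.8533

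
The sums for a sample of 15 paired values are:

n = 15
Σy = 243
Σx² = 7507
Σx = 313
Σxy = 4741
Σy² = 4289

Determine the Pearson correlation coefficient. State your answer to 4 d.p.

r = (nΣxy − ΣxΣy) / √[(nΣx² − (Σx)²)(nΣy² − (Σy)²)]
Numerator: 15×4741 − 313×243 = -4944
Denominator: √[(112605 − 97969)(64335 − 59049)] = √[14636 × 5286] = 8795.7885
r = -4944 / 8795.7885 ≈ -0.5621

-0.5621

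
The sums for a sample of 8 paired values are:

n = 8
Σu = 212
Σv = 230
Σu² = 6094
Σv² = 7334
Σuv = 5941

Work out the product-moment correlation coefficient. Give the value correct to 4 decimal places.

-0.2628

r = (nΣuv − ΣuΣv) / √[(nΣu² − (Σu)²)(nΣv² − (Σv)²)]
Numerator: 8×5941 − 212×230 = -1232
Denominator: √[(48752 − 44944)(58672 − 52900)] = √[3808 × 5772] = 4688.2594
r = -1232 / 4688.2594 ≈ -0.2628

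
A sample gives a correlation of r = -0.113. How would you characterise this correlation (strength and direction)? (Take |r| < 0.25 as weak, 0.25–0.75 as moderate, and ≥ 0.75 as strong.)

weak negative

r = -0.113 < 0 so the relationship is negative.
|r| = 0.113, which falls in the weak range.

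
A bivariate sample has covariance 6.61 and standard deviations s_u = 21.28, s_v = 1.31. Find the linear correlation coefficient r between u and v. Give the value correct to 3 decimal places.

0.237

r = Cov(u,v) / (s_u · s_v) = 6.61 / (21.28 × 1.31)
  = 6.61 / 27.8768 ≈ 0.237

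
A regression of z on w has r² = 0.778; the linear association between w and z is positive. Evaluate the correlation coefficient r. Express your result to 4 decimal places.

0.8820

|r| = √0.778 = 0.8820
The association is positive, so r = 0.8820.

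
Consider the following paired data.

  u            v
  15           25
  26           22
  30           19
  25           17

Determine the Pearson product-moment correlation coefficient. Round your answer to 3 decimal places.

n = 4, Σu = 96, Σv = 83, Σu² = 2426, Σv² = 1759, Σuv = 1942
nΣuv − ΣuΣv = 7768 − 7968 = -200
nΣu² − (Σu)² = 9704 − 9216 = 488; nΣv² − (Σv)² = 7036 − 6889 = 147
r = -200 / √(488 × 147) = -200 / 267.8358 ≈ -0.747

-0.747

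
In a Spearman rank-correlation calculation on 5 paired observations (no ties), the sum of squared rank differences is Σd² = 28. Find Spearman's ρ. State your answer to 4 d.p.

ρ = 1 − 6Σd² / [n(n²−1)] = 1 − 6×28 / (5×24)
  = 1 − 168/120 = 1 − 1.40000 ≈ -0.4000

-0.4000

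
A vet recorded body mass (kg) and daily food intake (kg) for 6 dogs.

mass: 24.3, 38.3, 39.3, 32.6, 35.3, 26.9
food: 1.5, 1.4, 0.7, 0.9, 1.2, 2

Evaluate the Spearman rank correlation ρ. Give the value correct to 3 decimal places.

-0.714

Rank mass: 1, 5, 6, 3, 4, 2
Rank food: 5, 4, 1, 2, 3, 6
d = rank(mass) − rank(food): -4, 1, 5, 1, 1, -4; Σd² = 60
ρ = 1 − 6Σd² / [n(n²−1)] = 1 − 6×60 / (6×35) = 1 − 360/210 ≈ -0.714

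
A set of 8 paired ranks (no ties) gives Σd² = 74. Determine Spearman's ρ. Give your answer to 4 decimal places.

ρ = 1 − 6Σd² / [n(n²−1)] = 1 − 6×74 / (8×63)
  = 1 − 444/504 = 1 − 0.88095 ≈ 0.1190

0.1190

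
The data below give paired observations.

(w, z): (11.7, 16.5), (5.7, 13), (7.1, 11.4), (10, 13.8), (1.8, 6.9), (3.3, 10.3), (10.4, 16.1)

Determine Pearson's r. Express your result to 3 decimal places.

0.937

n = 7, Σw = 50, Σz = 88, Σw² = 442.08, Σz² = 1174.56, Σwz = 699.94
nΣwz − ΣwΣz = 4899.58 − 4400 = 499.58
nΣw² − (Σw)² = 3094.56 − 2500 = 594.56; nΣz² − (Σz)² = 8221.92 − 7744 = 477.92
r = 499.58 / √(594.56 × 477.92) = 499.58 / 533.0592 ≈ 0.937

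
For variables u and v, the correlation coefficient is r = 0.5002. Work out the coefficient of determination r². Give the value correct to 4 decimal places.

r² = (0.5002)² = 0.2502

0.2502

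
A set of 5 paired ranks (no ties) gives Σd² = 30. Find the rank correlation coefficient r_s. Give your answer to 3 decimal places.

-0.500

ρ = 1 − 6Σd² / [n(n²−1)] = 1 − 6×30 / (5×24)
  = 1 − 180/120 = 1 − 1.5000 ≈ -0.500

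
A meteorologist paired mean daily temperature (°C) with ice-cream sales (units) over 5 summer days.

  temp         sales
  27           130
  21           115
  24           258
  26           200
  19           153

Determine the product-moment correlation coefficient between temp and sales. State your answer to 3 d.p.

0.247

n = 5, Σx = 117, Σy = 856, Σx² = 2783, Σy² = 160098, Σxy = 20224
nΣxy − ΣxΣy = 101120 − 100152 = 968
nΣx² − (Σx)² = 13915 − 13689 = 226; nΣy² − (Σy)² = 800490 − 732736 = 67754
r = 968 / √(226 × 67754) = 968 / 3913.1067 ≈ 0.247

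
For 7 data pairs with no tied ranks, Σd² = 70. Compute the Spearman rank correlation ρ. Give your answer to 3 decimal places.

ρ = 1 − 6Σd² / [n(n²−1)] = 1 − 6×70 / (7×48)
  = 1 − 420/336 = 1 − 1.2500 ≈ -0.250

-0.250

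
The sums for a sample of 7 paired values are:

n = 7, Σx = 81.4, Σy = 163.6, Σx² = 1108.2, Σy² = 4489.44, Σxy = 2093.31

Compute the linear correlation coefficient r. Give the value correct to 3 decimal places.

0.582

r = (nΣxy − ΣxΣy) / √[(nΣx² − (Σx)²)(nΣy² − (Σy)²)]
Numerator: 7×2093.31 − 81.4×163.6 = 1336.13
Denominator: √[(7757.4 − 6625.96)(31426.08 − 26764.96)] = √[1131.44 × 4661.12] = 2296.4707
r = 1336.13 / 2296.4707 ≈ 0.582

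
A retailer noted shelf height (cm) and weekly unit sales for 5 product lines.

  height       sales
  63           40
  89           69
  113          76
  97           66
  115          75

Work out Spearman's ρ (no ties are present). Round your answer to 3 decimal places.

0.800

Rank height: 1, 2, 4, 3, 5
Rank sales: 1, 3, 5, 2, 4
d = rank(height) − rank(sales): 0, -1, -1, 1, 1; Σd² = 4
ρ = 1 − 6Σd² / [n(n²−1)] = 1 − 6×4 / (5×24) = 1 − 24/120 ≈ 0.800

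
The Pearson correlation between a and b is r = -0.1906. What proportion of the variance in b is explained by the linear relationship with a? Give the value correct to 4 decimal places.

r² = (-0.1906)² = 0.0363

0.0363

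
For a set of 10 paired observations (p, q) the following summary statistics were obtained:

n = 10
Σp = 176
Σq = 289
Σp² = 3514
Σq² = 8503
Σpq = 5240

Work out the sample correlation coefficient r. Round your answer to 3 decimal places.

r = (nΣpq − ΣpΣq) / √[(nΣp² − (Σp)²)(nΣq² − (Σq)²)]
Numerator: 10×5240 − 176×289 = 1536
Denominator: √[(35140 − 30976)(85030 − 83521)] = √[4164 × 1509] = 2506.6863
r = 1536 / 2506.6863 ≈ 0.613

0.613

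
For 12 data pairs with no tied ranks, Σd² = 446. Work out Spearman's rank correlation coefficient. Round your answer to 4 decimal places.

ρ = 1 − 6Σd² / [n(n²−1)] = 1 − 6×446 / (12×143)
  = 1 − 2676/1716 = 1 − 1.55944 ≈ -0.5594

-0.5594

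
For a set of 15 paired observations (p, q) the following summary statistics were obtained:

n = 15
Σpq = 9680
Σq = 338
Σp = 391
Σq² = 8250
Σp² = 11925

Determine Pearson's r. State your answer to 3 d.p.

r = (nΣpq − ΣpΣq) / √[(nΣp² − (Σp)²)(nΣq² − (Σq)²)]
Numerator: 15×9680 − 391×338 = 13042
Denominator: √[(178875 − 152881)(123750 − 114244)] = √[25994 × 9506] = 15719.3818
r = 13042 / 15719.3818 ≈ 0.830

0.830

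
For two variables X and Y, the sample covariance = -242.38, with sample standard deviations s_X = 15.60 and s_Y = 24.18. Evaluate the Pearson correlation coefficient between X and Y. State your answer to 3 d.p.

-0.643

r = Cov(X,Y) / (s_X · s_Y) = -242.38 / (15.60 × 24.18)
  = -242.38 / 377.2080 ≈ -0.643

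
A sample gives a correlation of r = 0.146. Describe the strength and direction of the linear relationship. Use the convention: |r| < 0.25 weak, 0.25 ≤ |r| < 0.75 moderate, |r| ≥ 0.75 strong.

r = 0.146 > 0 so the relationship is positive.
|r| = 0.146, which falls in the weak range.

weak positive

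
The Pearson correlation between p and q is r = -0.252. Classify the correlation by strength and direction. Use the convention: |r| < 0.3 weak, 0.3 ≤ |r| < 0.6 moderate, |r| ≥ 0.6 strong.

weak negative

r = -0.252 < 0 so the relationship is negative.
|r| = 0.252, which falls in the weak range.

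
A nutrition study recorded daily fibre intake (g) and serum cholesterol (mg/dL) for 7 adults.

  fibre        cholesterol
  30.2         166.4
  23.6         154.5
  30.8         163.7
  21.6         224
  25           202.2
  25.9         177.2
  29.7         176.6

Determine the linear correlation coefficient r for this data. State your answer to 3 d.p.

-0.584

n = 7, Σx = 186.8, Σy = 1264.6, Σx² = 5062.1, Σy² = 232005.14, Σxy = 33441.34
nΣxy − ΣxΣy = 234089.38 − 236227.28 = -2137.9
nΣx² − (Σx)² = 35434.7 − 34894.24 = 540.46; nΣy² − (Σy)² = 1624035.98 − 1599213.16 = 24822.82
r = -2137.9 / √(540.46 × 24822.82) = -2137.9 / 3662.7505 ≈ -0.584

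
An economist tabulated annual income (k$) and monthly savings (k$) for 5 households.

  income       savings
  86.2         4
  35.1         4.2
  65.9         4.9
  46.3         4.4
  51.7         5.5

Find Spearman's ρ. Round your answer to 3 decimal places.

Rank income: 5, 1, 4, 2, 3
Rank savings: 1, 2, 4, 3, 5
d = rank(income) − rank(savings): 4, -1, 0, -1, -2; Σd² = 22
ρ = 1 − 6Σd² / [n(n²−1)] = 1 − 6×22 / (5×24) = 1 − 132/120 ≈ -0.100

-0.100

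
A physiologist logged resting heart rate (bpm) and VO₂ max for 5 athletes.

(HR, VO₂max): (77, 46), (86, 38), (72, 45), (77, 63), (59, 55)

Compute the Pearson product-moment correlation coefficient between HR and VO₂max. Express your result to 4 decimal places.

-0.4725

n = 5, Σx = 371, Σy = 247, Σx² = 27919, Σy² = 12579, Σxy = 18146
nΣxy − ΣxΣy = 90730 − 91637 = -907
nΣx² − (Σx)² = 139595 − 137641 = 1954; nΣy² − (Σy)² = 62895 − 61009 = 1886
r = -907 / √(1954 × 1886) = -907 / 1919.6989 ≈ -0.4725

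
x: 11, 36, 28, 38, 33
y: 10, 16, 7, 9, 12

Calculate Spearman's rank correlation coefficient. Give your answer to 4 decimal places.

Rank x: 1, 4, 2, 5, 3
Rank y: 3, 5, 1, 2, 4
d = rank(x) − rank(y): -2, -1, 1, 3, -1; Σd² = 16
ρ = 1 − 6Σd² / [n(n²−1)] = 1 − 6×16 / (5×24) = 1 − 96/120 ≈ 0.2000

0.2000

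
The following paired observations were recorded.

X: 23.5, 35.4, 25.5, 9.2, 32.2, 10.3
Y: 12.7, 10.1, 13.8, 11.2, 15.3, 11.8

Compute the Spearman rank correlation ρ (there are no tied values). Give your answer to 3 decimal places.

Rank X: 3, 6, 4, 1, 5, 2
Rank Y: 4, 1, 5, 2, 6, 3
d = rank(X) − rank(Y): -1, 5, -1, -1, -1, -1; Σd² = 30
ρ = 1 − 6Σd² / [n(n²−1)] = 1 − 6×30 / (6×35) = 1 − 180/210 ≈ 0.143

0.143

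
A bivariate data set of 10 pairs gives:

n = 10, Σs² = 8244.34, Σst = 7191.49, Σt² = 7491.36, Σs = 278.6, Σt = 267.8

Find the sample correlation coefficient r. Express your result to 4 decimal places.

r = (nΣst − ΣsΣt) / √[(nΣs² − (Σs)²)(nΣt² − (Σt)²)]
Numerator: 10×7191.49 − 278.6×267.8 = -2694.18
Denominator: √[(82443.4 − 77617.96)(74913.6 − 71716.84)] = √[4825.44 × 3196.76] = 3927.5659
r = -2694.18 / 3927.5659 ≈ -0.6860

-0.6860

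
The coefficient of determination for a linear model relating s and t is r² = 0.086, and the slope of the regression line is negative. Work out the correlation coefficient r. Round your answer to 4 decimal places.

-0.2933

|r| = √0.086 = 0.2933
The association is negative, so r = −0.2933.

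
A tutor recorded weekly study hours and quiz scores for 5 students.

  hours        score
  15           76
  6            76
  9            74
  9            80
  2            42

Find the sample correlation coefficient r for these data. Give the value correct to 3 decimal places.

n = 5, Σx = 41, Σy = 348, Σx² = 427, Σy² = 25192, Σxy = 3066
nΣxy − ΣxΣy = 15330 − 14268 = 1062
nΣx² − (Σx)² = 2135 − 1681 = 454; nΣy² − (Σy)² = 125960 − 121104 = 4856
r = 1062 / √(454 × 4856) = 1062 / 1484.7976 ≈ 0.715

0.715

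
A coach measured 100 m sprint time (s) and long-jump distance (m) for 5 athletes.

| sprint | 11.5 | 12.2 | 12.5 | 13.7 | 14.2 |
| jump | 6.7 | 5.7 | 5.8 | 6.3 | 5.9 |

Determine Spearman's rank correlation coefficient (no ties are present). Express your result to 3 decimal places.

Rank sprint: 1, 2, 3, 4, 5
Rank jump: 5, 1, 2, 4, 3
d = rank(sprint) − rank(jump): -4, 1, 1, 0, 2; Σd² = 22
ρ = 1 − 6Σd² / [n(n²−1)] = 1 − 6×22 / (5×24) = 1 − 132/120 ≈ -0.100

-0.100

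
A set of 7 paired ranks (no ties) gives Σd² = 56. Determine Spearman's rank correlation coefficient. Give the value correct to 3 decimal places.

ρ = 1 − 6Σd² / [n(n²−1)] = 1 − 6×56 / (7×48)
  = 1 − 336/336 = 1 − 1.0000 ≈ 0.000

0.000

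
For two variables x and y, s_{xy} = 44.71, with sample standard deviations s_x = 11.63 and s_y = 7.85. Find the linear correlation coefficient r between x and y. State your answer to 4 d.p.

0.4897

r = Cov(x,y) / (s_x · s_y) = 44.71 / (11.63 × 7.85)
  = 44.71 / 91.2955 ≈ 0.4897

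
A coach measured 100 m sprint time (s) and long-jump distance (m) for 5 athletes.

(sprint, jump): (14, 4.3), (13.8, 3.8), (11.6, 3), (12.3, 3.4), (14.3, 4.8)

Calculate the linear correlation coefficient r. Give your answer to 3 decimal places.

n = 5, Σx = 66, Σy = 19.3, Σx² = 876.78, Σy² = 76.53, Σxy = 257.9
nΣxy − ΣxΣy = 1289.5 − 1273.8 = 15.7
nΣx² − (Σx)² = 4383.9 − 4356 = 27.9; nΣy² − (Σy)² = 382.65 − 372.49 = 10.16
r = 15.7 / √(27.9 × 10.16) = 15.7 / 16.8364 ≈ 0.933

0.933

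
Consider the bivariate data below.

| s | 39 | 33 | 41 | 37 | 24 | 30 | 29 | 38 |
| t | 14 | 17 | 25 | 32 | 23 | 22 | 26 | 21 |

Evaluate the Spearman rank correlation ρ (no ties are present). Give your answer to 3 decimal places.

-0.238

Rank s: 7, 4, 8, 5, 1, 3, 2, 6
Rank t: 1, 2, 6, 8, 5, 4, 7, 3
d = rank(s) − rank(t): 6, 2, 2, -3, -4, -1, -5, 3; Σd² = 104
ρ = 1 − 6Σd² / [n(n²−1)] = 1 − 6×104 / (8×63) = 1 − 624/504 ≈ -0.238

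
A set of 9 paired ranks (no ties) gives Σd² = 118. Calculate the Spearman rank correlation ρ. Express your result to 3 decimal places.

ρ = 1 − 6Σd² / [n(n²−1)] = 1 − 6×118 / (9×80)
  = 1 − 708/720 = 1 − 0.9833 ≈ 0.017

0.017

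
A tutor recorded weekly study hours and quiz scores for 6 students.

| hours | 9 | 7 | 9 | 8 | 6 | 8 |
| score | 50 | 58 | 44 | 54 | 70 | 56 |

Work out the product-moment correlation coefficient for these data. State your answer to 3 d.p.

-0.953

n = 6, Σx = 47, Σy = 332, Σx² = 375, Σy² = 18752, Σxy = 2552
nΣxy − ΣxΣy = 15312 − 15604 = -292
nΣx² − (Σx)² = 2250 − 2209 = 41; nΣy² − (Σy)² = 112512 − 110224 = 2288
r = -292 / √(41 × 2288) = -292 / 306.2809 ≈ -0.953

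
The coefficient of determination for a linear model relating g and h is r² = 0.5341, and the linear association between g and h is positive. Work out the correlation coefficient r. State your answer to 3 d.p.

0.731

|r| = √0.5341 = 0.731
The association is positive, so r = 0.731.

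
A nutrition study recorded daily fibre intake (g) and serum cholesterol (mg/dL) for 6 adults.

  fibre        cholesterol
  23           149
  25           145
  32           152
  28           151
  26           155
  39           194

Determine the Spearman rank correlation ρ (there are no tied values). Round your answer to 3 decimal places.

0.771

Rank fibre: 1, 2, 5, 4, 3, 6
Rank cholesterol: 2, 1, 4, 3, 5, 6
d = rank(fibre) − rank(cholesterol): -1, 1, 1, 1, -2, 0; Σd² = 8
ρ = 1 − 6Σd² / [n(n²−1)] = 1 − 6×8 / (6×35) = 1 − 48/210 ≈ 0.771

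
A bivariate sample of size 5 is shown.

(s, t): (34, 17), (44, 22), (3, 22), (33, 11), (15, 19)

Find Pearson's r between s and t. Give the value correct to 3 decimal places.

n = 5, Σs = 129, Σt = 91, Σs² = 4415, Σt² = 1739, Σst = 2260
nΣst − ΣsΣt = 11300 − 11739 = -439
nΣs² − (Σs)² = 22075 − 16641 = 5434; nΣt² − (Σt)² = 8695 − 8281 = 414
r = -439 / √(5434 × 414) = -439 / 1499.8920 ≈ -0.293

-0.293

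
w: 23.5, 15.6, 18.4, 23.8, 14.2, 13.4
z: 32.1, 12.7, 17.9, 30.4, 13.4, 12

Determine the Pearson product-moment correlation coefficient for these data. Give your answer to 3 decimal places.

0.979

n = 6, Σw = 108.9, Σz = 118.5, Σw² = 2081.81, Σz² = 2759.83, Σwz = 2356.43
nΣwz − ΣwΣz = 14138.58 − 12904.65 = 1233.93
nΣw² − (Σw)² = 12490.86 − 11859.21 = 631.65; nΣz² − (Σz)² = 16558.98 − 14042.25 = 2516.73
r = 1233.93 / √(631.65 × 2516.73) = 1233.93 / 1260.8301 ≈ 0.979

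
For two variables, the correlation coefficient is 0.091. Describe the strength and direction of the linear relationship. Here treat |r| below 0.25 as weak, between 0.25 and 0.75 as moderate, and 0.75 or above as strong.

weak positive

r = 0.091 > 0 so the relationship is positive.
|r| = 0.091, which falls in the weak range.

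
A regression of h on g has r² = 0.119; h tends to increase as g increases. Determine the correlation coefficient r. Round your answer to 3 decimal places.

|r| = √0.119 = 0.345
The association is positive, so r = 0.345.

0.345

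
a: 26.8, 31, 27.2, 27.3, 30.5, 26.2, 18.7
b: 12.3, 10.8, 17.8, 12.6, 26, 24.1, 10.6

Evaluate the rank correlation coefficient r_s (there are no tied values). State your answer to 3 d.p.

Rank a: 3, 7, 4, 5, 6, 2, 1
Rank b: 3, 2, 5, 4, 7, 6, 1
d = rank(a) − rank(b): 0, 5, -1, 1, -1, -4, 0; Σd² = 44
ρ = 1 − 6Σd² / [n(n²−1)] = 1 − 6×44 / (7×48) = 1 − 264/336 ≈ 0.214

0.214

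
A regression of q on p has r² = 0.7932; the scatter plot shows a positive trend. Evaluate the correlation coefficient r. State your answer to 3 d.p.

0.891

|r| = √0.7932 = 0.891
The association is positive, so r = 0.891.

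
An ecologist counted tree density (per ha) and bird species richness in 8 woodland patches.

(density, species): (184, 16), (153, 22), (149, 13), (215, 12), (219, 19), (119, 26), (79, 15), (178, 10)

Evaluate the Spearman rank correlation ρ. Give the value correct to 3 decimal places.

-0.190

Rank density: 6, 4, 3, 7, 8, 2, 1, 5
Rank species: 5, 7, 3, 2, 6, 8, 4, 1
d = rank(density) − rank(species): 1, -3, 0, 5, 2, -6, -3, 4; Σd² = 100
ρ = 1 − 6Σd² / [n(n²−1)] = 1 − 6×100 / (8×63) = 1 − 600/504 ≈ -0.190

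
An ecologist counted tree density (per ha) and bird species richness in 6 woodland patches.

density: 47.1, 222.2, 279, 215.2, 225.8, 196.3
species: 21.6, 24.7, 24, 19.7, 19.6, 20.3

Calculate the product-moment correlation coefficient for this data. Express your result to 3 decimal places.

0.210

n = 6, Σx = 1185.6, Σy = 129.9, Σx² = 265262.62, Σy² = 2836.99, Σxy = 25851.71
nΣxy − ΣxΣy = 155110.26 − 154009.44 = 1100.82
nΣx² − (Σx)² = 1591575.72 − 1405647.36 = 185928.36; nΣy² − (Σy)² = 17021.94 − 16874.01 = 147.93
r = 1100.82 / √(185928.36 × 147.93) = 1100.82 / 5244.4621 ≈ 0.210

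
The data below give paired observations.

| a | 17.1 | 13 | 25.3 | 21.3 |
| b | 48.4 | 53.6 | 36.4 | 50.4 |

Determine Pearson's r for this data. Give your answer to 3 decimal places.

n = 4, Σa = 76.7, Σb = 188.8, Σa² = 1555.19, Σb² = 9080.64, Σab = 3518.88
nΣab − ΣaΣb = 14075.52 − 14480.96 = -405.44
nΣa² − (Σa)² = 6220.76 − 5882.89 = 337.87; nΣb² − (Σb)² = 36322.56 − 35645.44 = 677.12
r = -405.44 / √(337.87 × 677.12) = -405.44 / 478.3080 ≈ -0.848

-0.848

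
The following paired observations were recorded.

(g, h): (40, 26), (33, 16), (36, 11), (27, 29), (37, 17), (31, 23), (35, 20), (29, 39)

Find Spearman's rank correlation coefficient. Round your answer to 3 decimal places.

-0.500

Rank g: 8, 4, 6, 1, 7, 3, 5, 2
Rank h: 6, 2, 1, 7, 3, 5, 4, 8
d = rank(g) − rank(h): 2, 2, 5, -6, 4, -2, 1, -6; Σd² = 126
ρ = 1 − 6Σd² / [n(n²−1)] = 1 − 6×126 / (8×63) = 1 − 756/504 ≈ -0.500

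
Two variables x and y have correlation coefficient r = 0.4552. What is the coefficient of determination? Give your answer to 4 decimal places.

r² = (0.4552)² = 0.2072

0.2072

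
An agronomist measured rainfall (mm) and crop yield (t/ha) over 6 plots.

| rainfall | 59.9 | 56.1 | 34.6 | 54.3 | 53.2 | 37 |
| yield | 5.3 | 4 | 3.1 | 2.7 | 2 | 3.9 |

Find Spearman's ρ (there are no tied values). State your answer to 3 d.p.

0.543

Rank rainfall: 6, 5, 1, 4, 3, 2
Rank yield: 6, 5, 3, 2, 1, 4
d = rank(rainfall) − rank(yield): 0, 0, -2, 2, 2, -2; Σd² = 16
ρ = 1 − 6Σd² / [n(n²−1)] = 1 − 6×16 / (6×35) = 1 − 96/210 ≈ 0.543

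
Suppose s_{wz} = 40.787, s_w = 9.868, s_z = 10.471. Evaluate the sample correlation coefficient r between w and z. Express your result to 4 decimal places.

0.3947

r = Cov(w,z) / (s_w · s_z) = 40.787 / (9.868 × 10.471)
  = 40.787 / 103.3278 ≈ 0.3947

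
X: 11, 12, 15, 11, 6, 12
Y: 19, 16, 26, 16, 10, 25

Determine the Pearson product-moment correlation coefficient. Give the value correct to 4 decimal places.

n = 6, ΣX = 67, ΣY = 112, ΣX² = 791, ΣY² = 2274, ΣXY = 1327
nΣXY − ΣXΣY = 7962 − 7504 = 458
nΣX² − (ΣX)² = 4746 − 4489 = 257; nΣY² − (ΣY)² = 13644 − 12544 = 1100
r = 458 / √(257 × 1100) = 458 / 531.6954 ≈ 0.8614

0.8614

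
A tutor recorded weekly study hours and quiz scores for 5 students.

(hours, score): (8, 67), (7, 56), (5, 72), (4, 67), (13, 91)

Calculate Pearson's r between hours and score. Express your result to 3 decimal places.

0.705

n = 5, Σx = 37, Σy = 353, Σx² = 323, Σy² = 25579, Σxy = 2739
nΣxy − ΣxΣy = 13695 − 13061 = 634
nΣx² − (Σx)² = 1615 − 1369 = 246; nΣy² − (Σy)² = 127895 − 124609 = 3286
r = 634 / √(246 × 3286) = 634 / 899.0862 ≈ 0.705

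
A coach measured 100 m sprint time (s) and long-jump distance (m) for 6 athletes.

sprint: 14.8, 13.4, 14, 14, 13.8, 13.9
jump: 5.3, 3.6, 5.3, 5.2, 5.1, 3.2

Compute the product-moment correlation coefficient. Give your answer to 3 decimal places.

0.550

n = 6, Σx = 83.9, Σy = 27.7, Σx² = 1174.25, Σy² = 132.43, Σxy = 388.54
nΣxy − ΣxΣy = 2331.24 − 2324.03 = 7.21
nΣx² − (Σx)² = 7045.5 − 7039.21 = 6.29; nΣy² − (Σy)² = 794.58 − 767.29 = 27.29
r = 7.21 / √(6.29 × 27.29) = 7.21 / 13.1017 ≈ 0.550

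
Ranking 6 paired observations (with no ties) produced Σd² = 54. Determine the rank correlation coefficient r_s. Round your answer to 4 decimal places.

-0.5429

ρ = 1 − 6Σd² / [n(n²−1)] = 1 − 6×54 / (6×35)
  = 1 − 324/210 = 1 − 1.54286 ≈ -0.5429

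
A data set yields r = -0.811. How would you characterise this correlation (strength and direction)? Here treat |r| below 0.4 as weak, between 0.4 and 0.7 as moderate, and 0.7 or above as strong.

strong negative

r = -0.811 < 0 so the relationship is negative.
|r| = 0.811, which falls in the strong range.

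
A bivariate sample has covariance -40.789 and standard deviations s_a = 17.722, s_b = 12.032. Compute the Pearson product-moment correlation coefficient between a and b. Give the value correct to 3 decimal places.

-0.191

r = Cov(a,b) / (s_a · s_b) = -40.789 / (17.722 × 12.032)
  = -40.789 / 213.2311 ≈ -0.191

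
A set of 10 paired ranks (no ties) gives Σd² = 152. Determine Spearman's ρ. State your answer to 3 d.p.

ρ = 1 − 6Σd² / [n(n²−1)] = 1 − 6×152 / (10×99)
  = 1 − 912/990 = 1 − 0.9212 ≈ 0.079

0.079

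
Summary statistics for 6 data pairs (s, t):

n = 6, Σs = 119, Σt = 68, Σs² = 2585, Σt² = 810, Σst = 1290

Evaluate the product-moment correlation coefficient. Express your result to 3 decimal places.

-0.624

r = (nΣst − ΣsΣt) / √[(nΣs² − (Σs)²)(nΣt² − (Σt)²)]
Numerator: 6×1290 − 119×68 = -352
Denominator: √[(15510 − 14161)(4860 − 4624)] = √[1349 × 236] = 564.2375
r = -352 / 564.2375 ≈ -0.624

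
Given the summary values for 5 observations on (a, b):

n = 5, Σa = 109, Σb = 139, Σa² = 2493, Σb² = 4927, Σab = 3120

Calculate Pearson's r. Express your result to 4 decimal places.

0.2549

r = (nΣab − ΣaΣb) / √[(nΣa² − (Σa)²)(nΣb² − (Σb)²)]
Numerator: 5×3120 − 109×139 = 449
Denominator: √[(12465 − 11881)(24635 − 19321)] = √[584 × 5314] = 1761.6401
r = 449 / 1761.6401 ≈ 0.2549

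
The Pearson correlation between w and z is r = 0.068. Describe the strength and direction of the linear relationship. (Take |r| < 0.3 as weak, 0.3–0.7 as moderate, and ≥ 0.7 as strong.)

weak positive

r = 0.068 > 0 so the relationship is positive.
|r| = 0.068, which falls in the weak range.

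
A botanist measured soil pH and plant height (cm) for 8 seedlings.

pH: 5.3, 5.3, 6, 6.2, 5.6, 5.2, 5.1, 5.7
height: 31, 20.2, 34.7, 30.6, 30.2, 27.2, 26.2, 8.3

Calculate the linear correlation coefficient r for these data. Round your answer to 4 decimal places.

n = 8, Σx = 44.4, Σy = 208.4, Σx² = 247.52, Σy² = 5916.7, Σxy = 1160.77
nΣxy − ΣxΣy = 9286.16 − 9252.96 = 33.2
nΣx² − (Σx)² = 1980.16 − 1971.36 = 8.8; nΣy² − (Σy)² = 47333.6 − 43430.56 = 3903.04
r = 33.2 / √(8.8 × 3903.04) = 33.2 / 185.3288 ≈ 0.1791

0.1791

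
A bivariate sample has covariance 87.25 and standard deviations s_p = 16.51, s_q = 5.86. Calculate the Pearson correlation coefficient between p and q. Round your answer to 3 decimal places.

r = Cov(p,q) / (s_p · s_q) = 87.25 / (16.51 × 5.86)
  = 87.25 / 96.7486 ≈ 0.902

0.902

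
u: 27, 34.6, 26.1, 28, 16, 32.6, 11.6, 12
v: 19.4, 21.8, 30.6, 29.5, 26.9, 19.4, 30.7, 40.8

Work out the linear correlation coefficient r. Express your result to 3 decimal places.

n = 8, Σu = 187.9, Σv = 219.1, Σu² = 4988.69, Σv² = 6365.31, Σuv = 4811.3
nΣuv − ΣuΣv = 38490.4 − 41168.89 = -2678.49
nΣu² − (Σu)² = 39909.52 − 35306.41 = 4603.11; nΣv² − (Σv)² = 50922.48 − 48004.81 = 2917.67
r = -2678.49 / √(4603.11 × 2917.67) = -2678.49 / 3664.7450 ≈ -0.731

-0.731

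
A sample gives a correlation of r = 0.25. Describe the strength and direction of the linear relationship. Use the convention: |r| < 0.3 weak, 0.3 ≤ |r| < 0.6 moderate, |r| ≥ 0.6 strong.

weak positive

r = 0.25 > 0 so the relationship is positive.
|r| = 0.25, which falls in the weak range.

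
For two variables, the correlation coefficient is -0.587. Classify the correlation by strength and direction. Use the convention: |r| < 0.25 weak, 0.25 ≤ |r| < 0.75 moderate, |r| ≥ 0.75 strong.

moderate negative

r = -0.587 < 0 so the relationship is negative.
|r| = 0.587, which falls in the moderate range.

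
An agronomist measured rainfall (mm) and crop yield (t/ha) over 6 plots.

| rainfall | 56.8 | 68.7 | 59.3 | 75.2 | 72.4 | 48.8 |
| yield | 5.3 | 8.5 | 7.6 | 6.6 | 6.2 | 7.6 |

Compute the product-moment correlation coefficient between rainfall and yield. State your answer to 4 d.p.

n = 6, Σx = 381.2, Σy = 41.8, Σx² = 24740.66, Σy² = 297.86, Σxy = 2651.75
nΣxy − ΣxΣy = 15910.5 − 15934.16 = -23.66
nΣx² − (Σx)² = 148443.96 − 145313.44 = 3130.52; nΣy² − (Σy)² = 1787.16 − 1747.24 = 39.92
r = -23.66 / √(3130.52 × 39.92) = -23.66 / 353.5115 ≈ -0.0669

-0.0669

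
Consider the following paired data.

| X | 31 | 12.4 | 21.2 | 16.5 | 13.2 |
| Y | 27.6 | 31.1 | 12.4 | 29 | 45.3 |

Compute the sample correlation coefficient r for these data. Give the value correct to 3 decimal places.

-0.453

n = 5, ΣX = 94.3, ΣY = 145.4, ΣX² = 2010.69, ΣY² = 4775.82, ΣXY = 2580.58
nΣXY − ΣXΣY = 12902.9 − 13711.22 = -808.32
nΣX² − (ΣX)² = 10053.45 − 8892.49 = 1160.96; nΣY² − (ΣY)² = 23879.1 − 21141.16 = 2737.94
r = -808.32 / √(1160.96 × 2737.94) = -808.32 / 1782.8738 ≈ -0.453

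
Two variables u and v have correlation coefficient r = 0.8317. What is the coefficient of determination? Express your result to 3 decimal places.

r² = (0.8317)² = 0.692

0.692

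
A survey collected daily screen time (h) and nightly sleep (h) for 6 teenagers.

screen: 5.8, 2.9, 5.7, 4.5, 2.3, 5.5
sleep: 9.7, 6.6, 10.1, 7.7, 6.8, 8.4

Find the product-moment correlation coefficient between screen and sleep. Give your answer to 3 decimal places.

n = 6, Σx = 26.7, Σy = 49.3, Σx² = 130.33, Σy² = 415.75, Σxy = 229.46
nΣxy − ΣxΣy = 1376.76 − 1316.31 = 60.45
nΣx² − (Σx)² = 781.98 − 712.89 = 69.09; nΣy² − (Σy)² = 2494.5 − 2430.49 = 64.01
r = 60.45 / √(69.09 × 64.01) = 60.45 / 66.5015 ≈ 0.909

0.909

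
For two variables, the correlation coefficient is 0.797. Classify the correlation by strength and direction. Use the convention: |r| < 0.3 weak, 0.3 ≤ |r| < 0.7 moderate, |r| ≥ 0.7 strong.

r = 0.797 > 0 so the relationship is positive.
|r| = 0.797, which falls in the strong range.

strong positive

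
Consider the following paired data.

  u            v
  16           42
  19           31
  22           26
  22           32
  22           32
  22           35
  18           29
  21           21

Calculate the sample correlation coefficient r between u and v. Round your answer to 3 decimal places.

n = 8, Σu = 162, Σv = 248, Σu² = 3318, Σv² = 7956, Σuv = 4974
nΣuv − ΣuΣv = 39792 − 40176 = -384
nΣu² − (Σu)² = 26544 − 26244 = 300; nΣv² − (Σv)² = 63648 − 61504 = 2144
r = -384 / √(300 × 2144) = -384 / 801.9975 ≈ -0.479

-0.479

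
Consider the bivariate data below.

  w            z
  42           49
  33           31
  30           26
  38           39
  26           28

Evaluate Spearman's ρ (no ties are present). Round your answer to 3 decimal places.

Rank w: 5, 3, 2, 4, 1
Rank z: 5, 3, 1, 4, 2
d = rank(w) − rank(z): 0, 0, 1, 0, -1; Σd² = 2
ρ = 1 − 6Σd² / [n(n²−1)] = 1 − 6×2 / (5×24) = 1 − 12/120 ≈ 0.900

0.900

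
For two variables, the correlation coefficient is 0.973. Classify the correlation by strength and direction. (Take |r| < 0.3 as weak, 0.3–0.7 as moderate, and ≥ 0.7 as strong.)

strong positive

r = 0.973 > 0 so the relationship is positive.
|r| = 0.973, which falls in the strong range.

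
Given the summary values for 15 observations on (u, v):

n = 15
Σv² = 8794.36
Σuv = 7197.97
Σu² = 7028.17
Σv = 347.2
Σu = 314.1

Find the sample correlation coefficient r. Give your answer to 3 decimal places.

r = (nΣuv − ΣuΣv) / √[(nΣu² − (Σu)²)(nΣv² − (Σv)²)]
Numerator: 15×7197.97 − 314.1×347.2 = -1085.97
Denominator: √[(105422.55 − 98658.81)(131915.4 − 120547.84)] = √[6763.74 × 11367.56] = 8768.5358
r = -1085.97 / 8768.5358 ≈ -0.124

-0.124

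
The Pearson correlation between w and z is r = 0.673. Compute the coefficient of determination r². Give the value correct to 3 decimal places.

0.453

r² = (0.673)² = 0.453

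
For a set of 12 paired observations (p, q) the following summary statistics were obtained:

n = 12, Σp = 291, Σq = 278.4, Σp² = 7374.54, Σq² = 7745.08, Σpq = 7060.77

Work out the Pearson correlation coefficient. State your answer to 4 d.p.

0.4842

r = (nΣpq − ΣpΣq) / √[(nΣp² − (Σp)²)(nΣq² − (Σq)²)]
Numerator: 12×7060.77 − 291×278.4 = 3714.84
Denominator: √[(88494.48 − 84681)(92940.96 − 77506.56)] = √[3813.48 × 15434.4] = 7671.9473
r = 3714.84 / 7671.9473 ≈ 0.4842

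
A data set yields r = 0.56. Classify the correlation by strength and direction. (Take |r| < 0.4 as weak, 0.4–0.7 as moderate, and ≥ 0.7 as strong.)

moderate positive

r = 0.56 > 0 so the relationship is positive.
|r| = 0.56, which falls in the moderate range.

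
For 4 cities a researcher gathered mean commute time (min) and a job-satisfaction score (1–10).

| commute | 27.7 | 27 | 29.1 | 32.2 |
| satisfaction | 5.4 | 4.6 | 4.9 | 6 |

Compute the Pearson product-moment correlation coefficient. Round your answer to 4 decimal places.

n = 4, Σx = 116, Σy = 20.9, Σx² = 3379.94, Σy² = 110.33, Σxy = 609.57
nΣxy − ΣxΣy = 2438.28 − 2424.4 = 13.88
nΣx² − (Σx)² = 13519.76 − 13456 = 63.76; nΣy² − (Σy)² = 441.32 − 436.81 = 4.51
r = 13.88 / √(63.76 × 4.51) = 13.88 / 16.9575 ≈ 0.8185

0.8185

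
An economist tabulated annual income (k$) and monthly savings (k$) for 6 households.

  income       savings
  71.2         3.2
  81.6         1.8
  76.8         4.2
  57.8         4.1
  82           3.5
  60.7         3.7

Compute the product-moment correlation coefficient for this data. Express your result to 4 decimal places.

-0.5181

n = 6, Σx = 430.1, Σy = 20.5, Σx² = 31375.57, Σy² = 73.87, Σxy = 1445.85
nΣxy − ΣxΣy = 8675.1 − 8817.05 = -141.95
nΣx² − (Σx)² = 188253.42 − 184986.01 = 3267.41; nΣy² − (Σy)² = 443.22 − 420.25 = 22.97
r = -141.95 / √(3267.41 × 22.97) = -141.95 / 273.9569 ≈ -0.5181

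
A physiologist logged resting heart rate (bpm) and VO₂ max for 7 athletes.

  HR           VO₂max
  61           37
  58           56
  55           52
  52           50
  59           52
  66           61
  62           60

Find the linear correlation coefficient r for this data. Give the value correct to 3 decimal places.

0.301

n = 7, Σx = 413, Σy = 368, Σx² = 24495, Σy² = 19734, Σxy = 21779
nΣxy − ΣxΣy = 152453 − 151984 = 469
nΣx² − (Σx)² = 171465 − 170569 = 896; nΣy² − (Σy)² = 138138 − 135424 = 2714
r = 469 / √(896 × 2714) = 469 / 1559.4050 ≈ 0.301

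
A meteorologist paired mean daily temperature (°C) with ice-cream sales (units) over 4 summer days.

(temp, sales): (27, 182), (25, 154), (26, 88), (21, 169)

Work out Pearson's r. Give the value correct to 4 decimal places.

-0.2299

n = 4, Σx = 99, Σy = 593, Σx² = 2471, Σy² = 93145, Σxy = 14601
nΣxy − ΣxΣy = 58404 − 58707 = -303
nΣx² − (Σx)² = 9884 − 9801 = 83; nΣy² − (Σy)² = 372580 − 351649 = 20931
r = -303 / √(83 × 20931) = -303 / 1318.0565 ≈ -0.2299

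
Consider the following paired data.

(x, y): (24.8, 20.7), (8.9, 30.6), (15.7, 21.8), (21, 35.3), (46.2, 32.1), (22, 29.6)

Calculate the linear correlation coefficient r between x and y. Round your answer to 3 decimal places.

n = 6, Σx = 138.6, Σy = 170.1, Σx² = 4000.18, Σy² = 4992.75, Σxy = 4003.48
nΣxy − ΣxΣy = 24020.88 − 23575.86 = 445.02
nΣx² − (Σx)² = 24001.08 − 19209.96 = 4791.12; nΣy² − (Σy)² = 29956.5 − 28934.01 = 1022.49
r = 445.02 / √(4791.12 × 1022.49) = 445.02 / 2213.3396 ≈ 0.201

0.201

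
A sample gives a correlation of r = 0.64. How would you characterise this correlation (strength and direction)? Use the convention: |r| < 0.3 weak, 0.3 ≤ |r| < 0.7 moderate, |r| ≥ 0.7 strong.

r = 0.64 > 0 so the relationship is positive.
|r| = 0.64, which falls in the moderate range.

moderate positive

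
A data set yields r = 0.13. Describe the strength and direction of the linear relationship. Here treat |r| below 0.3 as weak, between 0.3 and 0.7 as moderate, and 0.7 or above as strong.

r = 0.13 > 0 so the relationship is positive.
|r| = 0.13, which falls in the weak range.

weak positive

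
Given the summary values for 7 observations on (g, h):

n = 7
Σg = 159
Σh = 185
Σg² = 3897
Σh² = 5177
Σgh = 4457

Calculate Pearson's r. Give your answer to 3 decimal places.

0.889

r = (nΣgh − ΣgΣh) / √[(nΣg² − (Σg)²)(nΣh² − (Σh)²)]
Numerator: 7×4457 − 159×185 = 1784
Denominator: √[(27279 − 25281)(36239 − 34225)] = √[1998 × 2014] = 2005.9840
r = 1784 / 2005.9840 ≈ 0.889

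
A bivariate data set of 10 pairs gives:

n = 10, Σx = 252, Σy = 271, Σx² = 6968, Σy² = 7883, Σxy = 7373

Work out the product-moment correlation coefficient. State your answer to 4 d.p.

0.9426

r = (nΣxy − ΣxΣy) / √[(nΣx² − (Σx)²)(nΣy² − (Σy)²)]
Numerator: 10×7373 − 252×271 = 5438
Denominator: √[(69680 − 63504)(78830 − 73441)] = √[6176 × 5389] = 5769.0956
r = 5438 / 5769.0956 ≈ 0.9426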